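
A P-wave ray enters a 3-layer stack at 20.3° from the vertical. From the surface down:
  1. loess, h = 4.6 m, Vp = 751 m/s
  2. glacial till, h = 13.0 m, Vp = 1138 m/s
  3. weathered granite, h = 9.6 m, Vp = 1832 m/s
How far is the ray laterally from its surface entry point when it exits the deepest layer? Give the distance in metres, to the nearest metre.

25 m

Ray parameter p = sin 20.3° / 751 m/s = 4.6196e-04 s/m.
Layer 1: θ = 20.30°; offset = 4.6·tan 20.30° = 1.702 m.
Layer 2: sin θ = p·1138 = 0.5257 → θ = 31.72°; offset = 13.0·tan 31.72° = 8.034 m.
Layer 3: sin θ = p·1832 = 0.8463 → θ = 57.81°; offset = 9.6·tan 57.81° = 15.253 m.
Total horizontal offset = 24.988 m.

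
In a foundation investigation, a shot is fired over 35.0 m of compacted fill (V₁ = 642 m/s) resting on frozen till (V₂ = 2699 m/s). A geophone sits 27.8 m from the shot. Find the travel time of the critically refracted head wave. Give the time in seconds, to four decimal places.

θ_c = arcsin(V₁/V₂) = arcsin(642/2699) = 13.76°, cos θ_c = 0.9713.
Intercept time tᵢ = 2h cos θ_c / V₁ = 2·35.0·0.9713/642 = 0.10590 s.
t = x/V₂ + tᵢ = 27.8/2699 + 0.10590 = 0.11620 s.

0.1162 s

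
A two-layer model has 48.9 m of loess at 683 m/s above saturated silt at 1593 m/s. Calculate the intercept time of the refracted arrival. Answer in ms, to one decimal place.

129.4 ms

tᵢ = 2h·√(V₂²−V₁²)/(V₁V₂).
√(V₂²−V₁²) = √(1593²−683²) = 1439.2 m/s.
tᵢ = 2·48.9·1439.2/(683·1593) = 0.12936 s.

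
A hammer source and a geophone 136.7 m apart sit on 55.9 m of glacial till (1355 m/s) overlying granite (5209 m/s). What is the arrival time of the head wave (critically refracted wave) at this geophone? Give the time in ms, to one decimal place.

t = x/V₂ + 2h·√(V₂²−V₁²)/(V₁V₂).
√(V₂²−V₁²) = √(5209²−1355²) = 5029.7 m/s; delay term = 2·55.9·5029.7/(1355·5209) = 0.07967 s.
t = 136.7/5209 + 0.07967 = 0.10591 s.

105.9 ms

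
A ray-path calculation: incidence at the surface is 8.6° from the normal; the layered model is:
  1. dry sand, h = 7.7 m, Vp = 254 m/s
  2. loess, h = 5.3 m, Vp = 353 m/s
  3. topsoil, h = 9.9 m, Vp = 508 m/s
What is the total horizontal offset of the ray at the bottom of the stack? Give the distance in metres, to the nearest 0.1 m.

p = sin θ₁/V₁ = sin 8.6°/254 = 5.8872e-04 s/m is conserved through the stack.
Layer 1: θ = 8.60°; offset = 7.7·tan 8.60° = 1.165 m.
Layer 2: sin θ = p·353 = 0.2078 → θ = 11.99°; offset = 5.3·tan 11.99° = 1.126 m.
Layer 3: sin θ = p·508 = 0.2991 → θ = 17.40°; offset = 9.9·tan 17.40° = 3.103 m.
Summing the layer offsets gives 5.393 m.

5.4 m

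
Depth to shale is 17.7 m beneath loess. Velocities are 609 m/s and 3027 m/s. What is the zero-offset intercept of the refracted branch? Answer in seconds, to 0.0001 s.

θ_c = arcsin(V₁/V₂) = arcsin(609/3027) = 11.61°; cos θ_c = 0.9796.
tᵢ = 2h·cos θ_c / V₁ = 2·17.7·0.9796 / 609 = 0.05694 s.

0.0569 s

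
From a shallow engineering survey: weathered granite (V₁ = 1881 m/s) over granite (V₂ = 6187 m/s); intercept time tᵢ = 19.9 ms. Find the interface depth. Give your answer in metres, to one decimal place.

19.6 m

h = tᵢ·V₁·V₂ / (2·√(V₂²−V₁²)).
√(V₂²−V₁²) = √(6187² − 1881²) = 5894.1 m/s.
h = 0.0199 s × 1881 × 6187 / (2 × 5894.1) = 19.65 m.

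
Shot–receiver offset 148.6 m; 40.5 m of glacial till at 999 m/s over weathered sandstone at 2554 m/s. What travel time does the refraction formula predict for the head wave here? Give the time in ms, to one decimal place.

t = x/V₂ + 2h·√(V₂²−V₁²)/(V₁V₂).
√(V₂²−V₁²) = √(2554²−999²) = 2350.5 m/s; delay term = 2·40.5·2350.5/(999·2554) = 0.07462 s.
t = 148.6/2554 + 0.07462 = 0.13280 s.

132.8 ms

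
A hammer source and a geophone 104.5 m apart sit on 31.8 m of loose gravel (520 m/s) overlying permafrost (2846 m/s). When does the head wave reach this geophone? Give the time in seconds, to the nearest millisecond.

θ_c = arcsin(V₁/V₂) = arcsin(520/2846) = 10.53°, cos θ_c = 0.9832.
Intercept time tᵢ = 2h cos θ_c / V₁ = 2·31.8·0.9832/520 = 0.12025 s.
t = x/V₂ + tᵢ = 104.5/2846 + 0.12025 = 0.15697 s.

0.157 s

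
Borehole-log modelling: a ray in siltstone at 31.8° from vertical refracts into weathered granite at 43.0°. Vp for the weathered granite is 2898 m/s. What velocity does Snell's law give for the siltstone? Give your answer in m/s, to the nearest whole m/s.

2239 m/s

sin 31.8° = 0.5270; sin 43.0° = 0.6820.
V₁ = V₂·(sin θ₁/sin θ₂) = 2898·(0.5270/0.6820) = 2239.18 m/s.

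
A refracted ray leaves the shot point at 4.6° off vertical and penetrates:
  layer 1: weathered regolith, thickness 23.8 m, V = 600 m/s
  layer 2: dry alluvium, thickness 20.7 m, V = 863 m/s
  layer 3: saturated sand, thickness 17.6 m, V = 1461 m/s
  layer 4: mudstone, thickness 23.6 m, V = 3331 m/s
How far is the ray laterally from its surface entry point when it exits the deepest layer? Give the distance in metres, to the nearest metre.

Apply Snell's law at each interface; in layer i the horizontal offset is hᵢ·tan θᵢ.
Layer 1: θ = 4.60°; offset = 23.8·tan 4.60° = 1.915 m.
Layer 2: sin θ = 863·sin 4.6°/600 = 0.1154, θ = 6.62°; offset = 20.7·tan 6.62° = 2.404 m.
Layer 3: sin θ = 1461·sin 4.6°/600 = 0.1953, θ = 11.26°; offset = 17.6·tan 11.26° = 3.504 m.
Layer 4: sin θ = 3331·sin 4.6°/600 = 0.4452, θ = 26.44°; offset = 23.6·tan 26.44° = 11.735 m.
Total horizontal offset = 19.558 m.

20 m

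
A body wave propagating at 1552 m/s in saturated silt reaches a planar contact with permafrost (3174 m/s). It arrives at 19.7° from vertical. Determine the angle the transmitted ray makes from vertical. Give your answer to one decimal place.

sin θ₁/V₁ = sin θ₂/V₂ ⇒ sin θ₂ = 3174·sin 19.7°/1552 = 3174·0.3371/1552 = 0.6894.
θ₂ = arcsin 0.6894 = 43.58° from the normal.

43.6°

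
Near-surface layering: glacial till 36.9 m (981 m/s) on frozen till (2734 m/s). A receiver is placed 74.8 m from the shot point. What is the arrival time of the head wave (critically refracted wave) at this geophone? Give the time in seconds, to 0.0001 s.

0.0976 s

t = x/V₂ + 2h·√(V₂²−V₁²)/(V₁V₂).
√(V₂²−V₁²) = √(2734²−981²) = 2551.9 m/s; delay term = 2·36.9·2551.9/(981·2734) = 0.07022 s.
t = 74.8/2734 + 0.07022 = 0.09758 s.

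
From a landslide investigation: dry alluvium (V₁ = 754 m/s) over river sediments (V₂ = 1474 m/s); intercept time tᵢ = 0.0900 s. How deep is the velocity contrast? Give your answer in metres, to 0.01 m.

39.49 m

h = tᵢ·V₁·V₂ / (2·√(V₂²−V₁²)).
√(V₂²−V₁²) = √(1474² − 754²) = 1266.6 m/s.
h = 0.09 s × 754 × 1474 / (2 × 1266.6) = 39.49 m.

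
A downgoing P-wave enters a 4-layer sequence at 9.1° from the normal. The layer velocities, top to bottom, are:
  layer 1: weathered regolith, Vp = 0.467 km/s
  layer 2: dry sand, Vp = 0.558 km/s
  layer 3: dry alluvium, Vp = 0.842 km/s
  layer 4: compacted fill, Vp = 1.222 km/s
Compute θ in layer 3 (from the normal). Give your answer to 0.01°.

16.57°

Snell's law across each interface conserves sin θ / V, so sin θ_3 = V_3·sin θ₁/V₁.
sin θ_3 = 0.842 × sin 9.1° / 0.467 = 0.2852.
θ_3 = 16.57° from the vertical.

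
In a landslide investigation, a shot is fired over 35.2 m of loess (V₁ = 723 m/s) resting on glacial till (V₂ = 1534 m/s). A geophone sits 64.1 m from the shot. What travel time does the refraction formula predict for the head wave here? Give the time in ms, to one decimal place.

t = x/V₂ + 2h·√(V₂²−V₁²)/(V₁V₂).
√(V₂²−V₁²) = √(1534²−723²) = 1352.9 m/s; delay term = 2·35.2·1352.9/(723·1534) = 0.08588 s.
t = 64.1/1534 + 0.08588 = 0.12766 s.

127.7 ms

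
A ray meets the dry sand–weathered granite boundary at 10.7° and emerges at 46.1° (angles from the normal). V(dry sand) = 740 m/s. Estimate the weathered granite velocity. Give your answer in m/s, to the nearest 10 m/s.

sin 10.7° = 0.1857; sin 46.1° = 0.7206.
V₂ = V₁·(sin θ₂/sin θ₁) = 740·(0.7206/0.1857) = 2871.86 m/s.

2870 m/s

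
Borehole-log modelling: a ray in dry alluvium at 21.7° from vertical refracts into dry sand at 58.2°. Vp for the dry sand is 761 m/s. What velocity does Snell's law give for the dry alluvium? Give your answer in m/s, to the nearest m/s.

331 m/s

Snell's law: sin 21.7°/V₁ = sin 58.2°/V₂.
V₁ = V₂·sin 21.7°/sin 58.2° = 761 × 0.4351 = 331.07 m/s.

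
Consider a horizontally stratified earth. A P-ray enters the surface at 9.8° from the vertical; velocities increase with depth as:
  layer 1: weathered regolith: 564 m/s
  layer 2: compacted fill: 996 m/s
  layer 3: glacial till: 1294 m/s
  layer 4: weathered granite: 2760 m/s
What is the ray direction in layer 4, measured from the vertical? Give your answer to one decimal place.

Ray parameter p = sin 9.8° / 564 = 3.0179e-04 s/m.
sin θ_4 = p·V_4 = 3.0179e-04 × 2760 = 0.8329.
θ_4 = 56.40° from the vertical.

56.4°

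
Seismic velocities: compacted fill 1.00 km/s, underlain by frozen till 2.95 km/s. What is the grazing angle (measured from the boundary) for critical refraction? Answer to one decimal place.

At critical incidence the refracted ray runs along the interface (θ₂ = 90°), so sin θ_c = V₁/V₂.
θ_c = arcsin(1.00/2.95) = arcsin 0.3390 = 19.81°.
Measured from the interface: 90° − 19.81° = 70.19°.

70.2°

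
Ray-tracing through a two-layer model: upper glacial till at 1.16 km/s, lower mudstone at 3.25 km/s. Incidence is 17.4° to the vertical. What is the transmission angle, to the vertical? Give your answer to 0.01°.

Snell's law: sin θ₂ = (V₂/V₁)·sin θ₁ = (3.25/1.16)·sin 17.4° = 0.8378.
θ₂ = arcsin 0.8378 = 56.91° from the normal.

56.91°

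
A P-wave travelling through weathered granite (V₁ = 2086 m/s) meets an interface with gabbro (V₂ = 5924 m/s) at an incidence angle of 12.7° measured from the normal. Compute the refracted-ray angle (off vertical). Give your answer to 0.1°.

Snell's law: sin θ₂ = (V₂/V₁)·sin θ₁ = (5924/2086)·sin 12.7° = 0.6243.
θ₂ = arcsin 0.6243 = 38.63° from the normal.

38.6°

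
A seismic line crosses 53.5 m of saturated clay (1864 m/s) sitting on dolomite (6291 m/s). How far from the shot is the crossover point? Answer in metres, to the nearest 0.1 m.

θ_c = arcsin(1864/6291) = 17.24°, so cos θ_c = 0.9551 and tᵢ = 2h cos θ_c/V₁ = 0.0548 s.
At crossover x/V₁ = x/V₂ + tᵢ ⇒ x = tᵢ/(1/V₁ − 1/V₂) = 0.05483/(5.3648e-04 − 1.5896e-04) = 145.22 m.

145.2 m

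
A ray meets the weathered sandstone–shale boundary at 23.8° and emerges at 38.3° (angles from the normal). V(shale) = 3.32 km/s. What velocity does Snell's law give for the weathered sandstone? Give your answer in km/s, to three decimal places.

2.162 km/s

Snell's law: sin 23.8°/V₁ = sin 38.3°/V₂.
V₁ = V₂·sin 23.8°/sin 38.3° = 3.32 × 0.6511 = 2.162 km/s.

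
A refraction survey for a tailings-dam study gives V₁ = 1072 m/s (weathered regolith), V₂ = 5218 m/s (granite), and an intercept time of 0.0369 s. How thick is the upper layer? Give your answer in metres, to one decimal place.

θ_c = arcsin(1072/5218) = 11.86°; cos θ_c = 0.9787.
tᵢ = 2h cos θ_c/V₁ ⇒ h = tᵢ·V₁/(2 cos θ_c) = 0.0369·1072/(2·0.9787) = 20.21 m.

20.2 m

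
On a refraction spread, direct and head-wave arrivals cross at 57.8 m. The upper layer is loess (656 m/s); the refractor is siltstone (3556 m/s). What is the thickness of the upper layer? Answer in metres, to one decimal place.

x_cross = 2h·√((V₂+V₁)/(V₂−V₁)) → h = x_cross / (2·√((V₂+V₁)/(V₂−V₁))).
√((V₂+V₁)/(V₂−V₁)) = √((3556+656)/(3556−656)) = 1.2052.
h = 57.8 / (2·1.2052) = 23.98 m.

24.0 m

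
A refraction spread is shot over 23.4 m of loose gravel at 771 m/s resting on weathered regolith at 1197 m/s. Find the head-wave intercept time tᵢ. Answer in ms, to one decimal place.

θ_c = arcsin(V₁/V₂) = arcsin(771/1197) = 40.10°; cos θ_c = 0.7649.
tᵢ = 2h·cos θ_c / V₁ = 2·23.4·0.7649 / 771 = 0.04643 s.

46.4 ms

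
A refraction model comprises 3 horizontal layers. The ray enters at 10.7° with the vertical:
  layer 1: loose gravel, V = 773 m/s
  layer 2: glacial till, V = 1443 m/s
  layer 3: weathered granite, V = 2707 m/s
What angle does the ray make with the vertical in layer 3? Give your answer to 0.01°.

40.56°

Snell's law across each interface conserves sin θ / V, so sin θ_3 = V_3·sin θ₁/V₁.
sin θ_3 = 2707 × sin 10.7° / 773 = 0.6502.
θ_3 = arcsin 0.6502 = 40.56°.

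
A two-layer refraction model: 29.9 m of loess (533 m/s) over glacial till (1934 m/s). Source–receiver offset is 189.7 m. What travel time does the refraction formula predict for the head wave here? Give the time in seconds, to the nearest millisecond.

θ_c = arcsin(V₁/V₂) = arcsin(533/1934) = 16.00°, cos θ_c = 0.9613.
Intercept time tᵢ = 2h cos θ_c / V₁ = 2·29.9·0.9613/533 = 0.10785 s.
t = x/V₂ + tᵢ = 189.7/1934 + 0.10785 = 0.20594 s.

0.206 s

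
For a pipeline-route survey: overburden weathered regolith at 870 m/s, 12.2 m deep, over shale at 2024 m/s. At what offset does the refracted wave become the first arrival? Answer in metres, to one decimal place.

x_cross = 2h·√((V₂+V₁)/(V₂−V₁)).
(V₂+V₁)/(V₂−V₁) = (2024+870)/(2024−870) = 2.5078; √ = 1.5836.
x_cross = 2·12.2·1.5836 = 38.64 m.

38.6 m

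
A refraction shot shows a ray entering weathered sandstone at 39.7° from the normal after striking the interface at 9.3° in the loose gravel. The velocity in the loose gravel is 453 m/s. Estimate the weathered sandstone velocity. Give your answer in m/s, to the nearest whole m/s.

sin 9.3° = 0.1616; sin 39.7° = 0.6388.
V₂ = V₁·(sin θ₂/sin θ₁) = 453·(0.6388/0.1616) = 1790.56 m/s.

1791 m/s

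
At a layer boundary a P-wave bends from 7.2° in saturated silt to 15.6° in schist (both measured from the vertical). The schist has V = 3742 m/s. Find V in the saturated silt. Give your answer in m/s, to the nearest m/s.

1744 m/s

sin 7.2° = 0.1253; sin 15.6° = 0.2689.
V₁ = V₂·(sin θ₁/sin θ₂) = 3742·(0.1253/0.2689) = 1744.00 m/s.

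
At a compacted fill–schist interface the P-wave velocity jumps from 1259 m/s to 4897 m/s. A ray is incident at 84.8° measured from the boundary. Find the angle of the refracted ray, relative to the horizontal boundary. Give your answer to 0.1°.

69.4°

Angle from the normal: 90° − 84.8° = 5.2°.
sin θ₁/V₁ = sin θ₂/V₂ ⇒ sin θ₂ = 4897·sin 5.2°/1259 = 4897·0.0906/1259 = 0.3525.
θ₂ = arcsin 0.3525 = 20.64° from the normal.
From the interface: 90° − 20.64° = 69.36°.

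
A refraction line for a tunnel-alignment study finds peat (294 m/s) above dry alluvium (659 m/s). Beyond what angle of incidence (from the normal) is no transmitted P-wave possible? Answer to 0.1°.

Critical incidence: sin θ_c = V₁/V₂ = 294/659 = 0.4461.
θ_c = arcsin 0.4461 = 26.50°.

26.5°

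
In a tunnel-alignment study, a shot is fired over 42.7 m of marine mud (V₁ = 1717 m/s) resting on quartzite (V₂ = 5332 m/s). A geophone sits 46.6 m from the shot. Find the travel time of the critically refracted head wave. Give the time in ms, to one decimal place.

θ_c = arcsin(V₁/V₂) = arcsin(1717/5332) = 18.79°, cos θ_c = 0.9467.
Intercept time tᵢ = 2h cos θ_c / V₁ = 2·42.7·0.9467/1717 = 0.04709 s.
t = x/V₂ + tᵢ = 46.6/5332 + 0.04709 = 0.05583 s.

55.8 ms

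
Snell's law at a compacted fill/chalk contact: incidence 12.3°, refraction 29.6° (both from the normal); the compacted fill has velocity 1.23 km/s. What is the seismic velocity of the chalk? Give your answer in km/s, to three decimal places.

2.852 km/s

sin 12.3° = 0.2130; sin 29.6° = 0.4939.
V₂ = V₁·(sin θ₂/sin θ₁) = 1.23·(0.4939/0.2130) = 2.852 km/s.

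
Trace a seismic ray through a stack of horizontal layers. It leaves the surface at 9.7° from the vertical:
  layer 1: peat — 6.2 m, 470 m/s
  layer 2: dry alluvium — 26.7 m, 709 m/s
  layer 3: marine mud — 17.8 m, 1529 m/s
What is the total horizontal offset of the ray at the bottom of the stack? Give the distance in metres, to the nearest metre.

p = sin θ₁/V₁ = sin 9.7°/470 = 3.5849e-04 s/m is conserved through the stack.
Layer 1: θ = 9.70°; offset = 6.2·tan 9.70° = 1.060 m.
Layer 2: sin θ = p·709 = 0.2542 → θ = 14.72°; offset = 26.7·tan 14.72° = 7.017 m.
Layer 3: sin θ = p·1529 = 0.5481 → θ = 33.24°; offset = 17.8·tan 33.24° = 11.665 m.
Summing the layer offsets gives 19.742 m.

20 m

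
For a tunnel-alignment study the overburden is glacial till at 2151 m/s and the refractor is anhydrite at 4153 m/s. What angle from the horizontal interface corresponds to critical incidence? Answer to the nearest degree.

At critical incidence the refracted ray runs along the interface (θ₂ = 90°), so sin θ_c = V₁/V₂.
θ_c = arcsin(2151/4153) = arcsin 0.5179 = 31.19°.
Measured from the interface: 90° − 31.19° = 58.81°.

59°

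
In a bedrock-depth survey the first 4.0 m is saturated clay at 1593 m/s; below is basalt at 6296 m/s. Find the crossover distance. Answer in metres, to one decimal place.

10.4 m

θ_c = arcsin(1593/6296) = 14.66°, so cos θ_c = 0.9675 and tᵢ = 2h cos θ_c/V₁ = 0.0049 s.
At crossover x/V₁ = x/V₂ + tᵢ ⇒ x = tᵢ/(1/V₁ − 1/V₂) = 0.00486/(6.2775e-04 − 1.5883e-04) = 10.36 m.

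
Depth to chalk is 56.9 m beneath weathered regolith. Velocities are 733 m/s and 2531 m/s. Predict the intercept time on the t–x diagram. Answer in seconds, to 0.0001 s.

tᵢ = 2h·√(V₂²−V₁²)/(V₁V₂).
√(V₂²−V₁²) = √(2531²−733²) = 2422.5 m/s.
tᵢ = 2·56.9·2422.5/(733·2531) = 0.14860 s.

0.1486 s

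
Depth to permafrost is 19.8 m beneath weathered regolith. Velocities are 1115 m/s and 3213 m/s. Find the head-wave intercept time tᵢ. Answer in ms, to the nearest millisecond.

tᵢ = 2h·√(V₂²−V₁²)/(V₁V₂).
√(V₂²−V₁²) = √(3213²−1115²) = 3013.3 m/s.
tᵢ = 2·19.8·3013.3/(1115·3213) = 0.03331 s.

33 ms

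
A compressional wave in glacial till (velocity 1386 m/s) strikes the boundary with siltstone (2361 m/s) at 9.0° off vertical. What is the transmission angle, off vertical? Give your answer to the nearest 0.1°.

15.5°

sin θ₁/V₁ = sin θ₂/V₂ ⇒ sin θ₂ = 2361·sin 9.0°/1386 = 2361·0.1564/1386 = 0.2665.
θ₂ = sin⁻¹(0.2665) = 15.45° (from vertical).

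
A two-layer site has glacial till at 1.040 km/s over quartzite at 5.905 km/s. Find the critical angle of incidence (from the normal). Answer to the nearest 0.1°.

At critical incidence the refracted ray runs along the interface (θ₂ = 90°), so sin θ_c = V₁/V₂.
θ_c = arcsin(1.040/5.905) = arcsin 0.1761 = 10.14°.

10.1°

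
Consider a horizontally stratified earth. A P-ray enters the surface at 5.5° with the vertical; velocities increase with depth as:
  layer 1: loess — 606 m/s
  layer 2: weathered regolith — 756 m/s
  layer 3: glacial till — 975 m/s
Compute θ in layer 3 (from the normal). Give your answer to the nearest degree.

9°

Snell's law across each interface conserves sin θ / V, so sin θ_3 = V_3·sin θ₁/V₁.
sin θ_3 = 975 × sin 5.5° / 606 = 0.1542.
θ_3 = arcsin 0.1542 = 8.87°.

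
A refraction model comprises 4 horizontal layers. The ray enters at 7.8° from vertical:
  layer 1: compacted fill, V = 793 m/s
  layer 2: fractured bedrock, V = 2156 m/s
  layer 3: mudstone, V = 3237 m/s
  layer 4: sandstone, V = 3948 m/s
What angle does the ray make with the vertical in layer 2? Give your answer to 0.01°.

Ray parameter p = sin 7.8° / 793 = 1.7114e-04 s/m.
sin θ_2 = p·V_2 = 1.7114e-04 × 2156 = 0.3690.
θ_2 = arcsin 0.3690 = 21.65°.

21.65°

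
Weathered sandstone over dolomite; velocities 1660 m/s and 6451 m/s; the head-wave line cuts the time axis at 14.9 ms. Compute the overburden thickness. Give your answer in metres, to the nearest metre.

13 m

θ_c = arcsin(1660/6451) = 14.91°; cos θ_c = 0.9663.
tᵢ = 2h cos θ_c/V₁ ⇒ h = tᵢ·V₁/(2 cos θ_c) = 0.0149·1660/(2·0.9663) = 12.80 m.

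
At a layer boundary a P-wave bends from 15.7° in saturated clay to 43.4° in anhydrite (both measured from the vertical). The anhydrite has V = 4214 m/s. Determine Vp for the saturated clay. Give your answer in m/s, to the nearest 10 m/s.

Snell's law: sin 15.7°/V₁ = sin 43.4°/V₂.
V₁ = V₂·sin 15.7°/sin 43.4° = 4214 × 0.3938 = 1659.63 m/s.

1660 m/s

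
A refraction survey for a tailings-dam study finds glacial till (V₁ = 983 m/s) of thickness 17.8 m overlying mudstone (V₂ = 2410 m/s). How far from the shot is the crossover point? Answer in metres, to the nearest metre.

θ_c = arcsin(983/2410) = 24.07°, so cos θ_c = 0.9130 and tᵢ = 2h cos θ_c/V₁ = 0.0331 s.
At crossover x/V₁ = x/V₂ + tᵢ ⇒ x = tᵢ/(1/V₁ − 1/V₂) = 0.03307/(1.0173e-03 − 4.1494e-04) = 54.89 m.

55 m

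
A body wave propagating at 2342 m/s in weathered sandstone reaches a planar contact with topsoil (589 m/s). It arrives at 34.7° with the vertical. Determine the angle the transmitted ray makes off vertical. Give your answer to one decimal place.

8.2°

sin θ₁/V₁ = sin θ₂/V₂ ⇒ sin θ₂ = 589·sin 34.7°/2342 = 589·0.5693/2342 = 0.1432.
θ₂ = arcsin 0.1432 = 8.23° from the normal.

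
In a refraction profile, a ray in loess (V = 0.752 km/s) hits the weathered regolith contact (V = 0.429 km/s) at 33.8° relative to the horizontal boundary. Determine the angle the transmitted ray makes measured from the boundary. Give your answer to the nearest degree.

62°

Angle from the normal: 90° − 33.8° = 56.2°.
sin θ₁/V₁ = sin θ₂/V₂ ⇒ sin θ₂ = 0.429·sin 56.2°/0.752 = 0.429·0.8310/0.752 = 0.4741.
θ₂ = arcsin 0.4741 = 28.30° from the normal.
From the interface: 90° − 28.30° = 61.70°.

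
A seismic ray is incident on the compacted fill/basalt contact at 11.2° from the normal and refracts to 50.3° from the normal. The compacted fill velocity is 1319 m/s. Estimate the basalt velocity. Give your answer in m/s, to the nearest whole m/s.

sin 11.2° = 0.1942; sin 50.3° = 0.7694.
V₂ = V₁·(sin θ₂/sin θ₁) = 1319·(0.7694/0.1942) = 5224.81 m/s.

5225 m/s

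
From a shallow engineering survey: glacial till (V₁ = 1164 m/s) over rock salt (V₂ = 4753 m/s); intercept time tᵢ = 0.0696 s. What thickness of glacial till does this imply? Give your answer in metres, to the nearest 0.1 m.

41.8 m

h = tᵢ·V₁·V₂ / (2·√(V₂²−V₁²)).
√(V₂²−V₁²) = √(4753² − 1164²) = 4608.3 m/s.
h = 0.0696 s × 1164 × 4753 / (2 × 4608.3) = 41.78 m.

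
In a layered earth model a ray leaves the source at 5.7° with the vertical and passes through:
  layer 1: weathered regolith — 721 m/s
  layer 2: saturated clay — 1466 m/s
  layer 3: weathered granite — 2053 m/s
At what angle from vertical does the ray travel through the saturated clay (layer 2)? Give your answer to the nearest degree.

12°

Ray parameter p = sin 5.7° / 721 = 1.3775e-04 s/m.
sin θ_2 = p·V_2 = 1.3775e-04 × 1466 = 0.2019.
θ_2 = arcsin 0.2019 = 11.65°.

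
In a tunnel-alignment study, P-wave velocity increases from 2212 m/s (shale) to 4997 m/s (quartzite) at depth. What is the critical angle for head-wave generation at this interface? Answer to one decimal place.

At critical incidence the refracted ray runs along the interface (θ₂ = 90°), so sin θ_c = V₁/V₂.
θ_c = arcsin(2212/4997) = arcsin 0.4427 = 26.27°.

26.3°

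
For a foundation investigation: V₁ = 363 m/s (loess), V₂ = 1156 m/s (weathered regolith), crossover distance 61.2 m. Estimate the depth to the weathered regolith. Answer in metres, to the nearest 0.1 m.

x_cross = 2h·√((V₂+V₁)/(V₂−V₁)) → h = x_cross / (2·√((V₂+V₁)/(V₂−V₁))).
√((V₂+V₁)/(V₂−V₁)) = √((1156+363)/(1156−363)) = 1.3840.
h = 61.2 / (2·1.3840) = 22.11 m.

22.1 m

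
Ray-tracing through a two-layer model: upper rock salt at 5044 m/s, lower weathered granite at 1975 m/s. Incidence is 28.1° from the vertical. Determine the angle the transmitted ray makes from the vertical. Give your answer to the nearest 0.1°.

10.6°

sin θ₁/V₁ = sin θ₂/V₂ ⇒ sin θ₂ = 1975·sin 28.1°/5044 = 1975·0.4710/5044 = 0.1844.
θ₂ = sin⁻¹(0.1844) = 10.63° (from vertical).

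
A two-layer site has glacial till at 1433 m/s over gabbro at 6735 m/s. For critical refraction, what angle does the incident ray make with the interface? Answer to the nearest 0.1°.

Critical incidence: sin θ_c = V₁/V₂ = 1433/6735 = 0.2128.
θ_c = arcsin 0.2128 = 12.28°.
Measured from the interface: 90° − 12.28° = 77.72°.

77.7°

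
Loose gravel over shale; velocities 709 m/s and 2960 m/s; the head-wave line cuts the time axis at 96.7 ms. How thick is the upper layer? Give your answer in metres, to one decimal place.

θ_c = arcsin(709/2960) = 13.86°; cos θ_c = 0.9709.
tᵢ = 2h cos θ_c/V₁ ⇒ h = tᵢ·V₁/(2 cos θ_c) = 0.0967·709/(2·0.9709) = 35.31 m.

35.3 m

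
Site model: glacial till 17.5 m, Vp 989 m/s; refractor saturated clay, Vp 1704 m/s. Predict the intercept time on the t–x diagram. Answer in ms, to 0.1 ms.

tᵢ = 2h·√(V₂²−V₁²)/(V₁V₂).
√(V₂²−V₁²) = √(1704²−989²) = 1387.6 m/s.
tᵢ = 2·17.5·1387.6/(989·1704) = 0.02882 s.

28.8 ms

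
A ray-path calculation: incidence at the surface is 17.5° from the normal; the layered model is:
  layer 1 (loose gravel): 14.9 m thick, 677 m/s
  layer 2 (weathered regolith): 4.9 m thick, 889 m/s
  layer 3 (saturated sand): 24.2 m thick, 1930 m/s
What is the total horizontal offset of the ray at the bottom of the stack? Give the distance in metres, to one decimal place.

Ray parameter p = sin 17.5° / 677 m/s = 4.4417e-04 s/m.
Layer 1: θ = 17.50°; offset = 14.9·tan 17.50° = 4.698 m.
Layer 2: sin θ = p·889 = 0.3949 → θ = 23.26°; offset = 4.9·tan 23.26° = 2.106 m.
Layer 3: sin θ = p·1930 = 0.8573 → θ = 59.01°; offset = 24.2·tan 59.01° = 40.291 m.
Summing the layer offsets gives 47.095 m.

47.1 m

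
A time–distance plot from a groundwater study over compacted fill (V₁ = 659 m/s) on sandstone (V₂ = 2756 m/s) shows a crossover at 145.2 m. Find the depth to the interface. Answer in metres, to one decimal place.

x_cross = 2h·√((V₂+V₁)/(V₂−V₁)) → h = x_cross / (2·√((V₂+V₁)/(V₂−V₁))).
√((V₂+V₁)/(V₂−V₁)) = √((2756+659)/(2756−659)) = 1.2761.
h = 145.2 / (2·1.2761) = 56.89 m.

56.9 m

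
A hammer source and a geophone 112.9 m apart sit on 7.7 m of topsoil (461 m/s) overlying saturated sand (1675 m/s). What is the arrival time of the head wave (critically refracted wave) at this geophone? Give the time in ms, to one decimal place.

θ_c = arcsin(V₁/V₂) = arcsin(461/1675) = 15.98°, cos θ_c = 0.9614.
Intercept time tᵢ = 2h cos θ_c / V₁ = 2·7.7·0.9614/461 = 0.03212 s.
t = x/V₂ + tᵢ = 112.9/1675 + 0.03212 = 0.09952 s.

99.5 ms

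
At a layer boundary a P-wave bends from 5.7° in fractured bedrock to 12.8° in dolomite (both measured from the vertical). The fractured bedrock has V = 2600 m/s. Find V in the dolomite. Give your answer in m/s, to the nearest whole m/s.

5800 m/s

Snell's law: sin 5.7°/V₁ = sin 12.8°/V₂.
V₂ = V₁·sin 12.8°/sin 5.7° = 2600 × 2.2307 = 5799.71 m/s.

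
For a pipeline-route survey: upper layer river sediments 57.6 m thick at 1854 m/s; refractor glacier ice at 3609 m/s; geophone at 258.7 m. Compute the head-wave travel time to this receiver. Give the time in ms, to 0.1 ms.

125.0 ms

t = x/V₂ + 2h·√(V₂²−V₁²)/(V₁V₂).
√(V₂²−V₁²) = √(3609²−1854²) = 3096.4 m/s; delay term = 2·57.6·3096.4/(1854·3609) = 0.05331 s.
t = 258.7/3609 + 0.05331 = 0.12499 s.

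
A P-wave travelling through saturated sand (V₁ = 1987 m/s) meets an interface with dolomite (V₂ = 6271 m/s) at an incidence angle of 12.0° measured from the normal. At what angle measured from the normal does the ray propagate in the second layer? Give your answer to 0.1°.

Snell's law: sin θ₂ = (V₂/V₁)·sin θ₁ = (6271/1987)·sin 12.0° = 0.6562.
θ₂ = arcsin 0.6562 = 41.01° from the normal.

41.0°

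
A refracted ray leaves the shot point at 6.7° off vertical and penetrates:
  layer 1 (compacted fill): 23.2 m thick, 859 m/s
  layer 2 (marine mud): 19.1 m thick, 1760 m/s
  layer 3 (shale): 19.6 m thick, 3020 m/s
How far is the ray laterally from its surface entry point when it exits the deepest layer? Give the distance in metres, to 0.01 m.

Apply Snell's law at each interface; in layer i the horizontal offset is hᵢ·tan θᵢ.
Layer 1: θ = 6.70°; offset = 23.2·tan 6.70° = 2.7254 m.
Layer 2: sin θ = 1760·sin 6.7°/859 = 0.2390, θ = 13.83°; offset = 19.1·tan 13.83° = 4.7021 m.
Layer 3: sin θ = 3020·sin 6.7°/859 = 0.4102, θ = 24.22°; offset = 19.6·tan 24.22° = 8.8153 m.
Total horizontal offset = 16.2427 m.

16.24 m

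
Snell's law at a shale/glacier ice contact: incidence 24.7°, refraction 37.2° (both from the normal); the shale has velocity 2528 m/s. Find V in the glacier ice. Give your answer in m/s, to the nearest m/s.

Snell's law: sin 24.7°/V₁ = sin 37.2°/V₂.
V₂ = V₁·sin 37.2°/sin 24.7° = 2528 × 1.4469 = 3657.69 m/s.

3658 m/s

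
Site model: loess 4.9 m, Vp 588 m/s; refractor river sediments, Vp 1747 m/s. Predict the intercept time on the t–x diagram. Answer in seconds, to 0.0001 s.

tᵢ = 2h·√(V₂²−V₁²)/(V₁V₂).
√(V₂²−V₁²) = √(1747²−588²) = 1645.1 m/s.
tᵢ = 2·4.9·1645.1/(588·1747) = 0.01569 s.

0.0157 s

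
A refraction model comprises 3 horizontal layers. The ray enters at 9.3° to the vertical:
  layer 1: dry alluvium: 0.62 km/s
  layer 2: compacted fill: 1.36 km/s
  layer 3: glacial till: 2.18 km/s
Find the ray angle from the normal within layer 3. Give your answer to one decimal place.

Snell's law across each interface conserves sin θ / V, so sin θ_3 = V_3·sin θ₁/V₁.
sin θ_3 = 2.18 × sin 9.3° / 0.62 = 0.5682.
θ_3 = arcsin 0.5682 = 34.63°.

34.6°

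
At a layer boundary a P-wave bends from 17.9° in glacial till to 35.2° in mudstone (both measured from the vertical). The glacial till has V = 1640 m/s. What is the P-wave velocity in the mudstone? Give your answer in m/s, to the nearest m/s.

3076 m/s

sin 17.9° = 0.3074; sin 35.2° = 0.5764.
V₂ = V₁·(sin θ₂/sin θ₁) = 1640·(0.5764/0.3074) = 3075.74 m/s.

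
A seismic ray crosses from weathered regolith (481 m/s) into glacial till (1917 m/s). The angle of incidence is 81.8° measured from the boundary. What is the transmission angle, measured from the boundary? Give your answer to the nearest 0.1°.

Angle from the normal: 90° − 81.8° = 8.2°.
Snell's law: sin θ₂ = (V₂/V₁)·sin θ₁ = (1917/481)·sin 8.2° = 0.5684.
θ₂ = arcsin 0.5684 = 34.64° from the normal.
From the interface: 90° − 34.64° = 55.36°.

55.4°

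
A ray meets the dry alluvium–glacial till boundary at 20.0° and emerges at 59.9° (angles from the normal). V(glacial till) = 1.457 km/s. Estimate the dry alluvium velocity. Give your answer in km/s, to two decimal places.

Snell's law: sin 20.0°/V₁ = sin 59.9°/V₂.
V₁ = V₂·sin 20.0°/sin 59.9° = 1.457 × 0.3953 = 0.58 km/s.

0.58 km/s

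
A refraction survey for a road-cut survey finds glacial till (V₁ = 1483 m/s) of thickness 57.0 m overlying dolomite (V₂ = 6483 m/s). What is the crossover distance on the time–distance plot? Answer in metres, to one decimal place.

x_cross = 2h·√((V₂+V₁)/(V₂−V₁)).
(V₂+V₁)/(V₂−V₁) = (6483+1483)/(6483−1483) = 1.5932; √ = 1.2622.
x_cross = 2·57.0·1.2622 = 143.89 m.

143.9 m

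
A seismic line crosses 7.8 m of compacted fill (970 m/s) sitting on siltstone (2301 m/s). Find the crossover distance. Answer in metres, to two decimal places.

x_cross = 2h·√((V₂+V₁)/(V₂−V₁)).
(V₂+V₁)/(V₂−V₁) = (2301+970)/(2301−970) = 2.4576; √ = 1.5677.
x_cross = 2·7.8·1.5677 = 24.46 m.

24.46 m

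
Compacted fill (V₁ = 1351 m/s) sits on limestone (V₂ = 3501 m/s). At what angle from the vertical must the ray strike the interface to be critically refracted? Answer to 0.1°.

22.7°

At critical incidence the refracted ray runs along the interface (θ₂ = 90°), so sin θ_c = V₁/V₂.
θ_c = arcsin(1351/3501) = arcsin 0.3859 = 22.70°.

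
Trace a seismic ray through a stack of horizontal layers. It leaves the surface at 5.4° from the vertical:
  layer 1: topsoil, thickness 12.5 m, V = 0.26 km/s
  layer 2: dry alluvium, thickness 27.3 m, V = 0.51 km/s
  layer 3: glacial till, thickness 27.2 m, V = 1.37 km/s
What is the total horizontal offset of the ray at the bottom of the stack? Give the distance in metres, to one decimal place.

21.8 m

Apply Snell's law at each interface; in layer i the horizontal offset is hᵢ·tan θᵢ.
Layer 1: θ = 5.40°; offset = 12.5·tan 5.40° = 1.182 m.
Layer 2: sin θ = 0.51·sin 5.4°/0.26 = 0.1846, θ = 10.64°; offset = 27.3·tan 10.64° = 5.128 m.
Layer 3: sin θ = 1.37·sin 5.4°/0.26 = 0.4959, θ = 29.73°; offset = 27.2·tan 29.73° = 15.532 m.
Summing the layer offsets gives 21.841 m.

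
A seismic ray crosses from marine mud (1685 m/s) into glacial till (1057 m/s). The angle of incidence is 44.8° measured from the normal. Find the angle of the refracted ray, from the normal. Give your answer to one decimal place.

26.2°

Snell's law: sin θ₂ = (V₂/V₁)·sin θ₁ = (1057/1685)·sin 44.8° = 0.4420.
θ₂ = sin⁻¹(0.4420) = 26.23° (from vertical).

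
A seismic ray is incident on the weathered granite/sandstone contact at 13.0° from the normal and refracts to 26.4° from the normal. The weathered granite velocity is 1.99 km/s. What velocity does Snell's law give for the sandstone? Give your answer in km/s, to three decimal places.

sin 13.0° = 0.2250; sin 26.4° = 0.4446.
V₂ = V₁·(sin θ₂/sin θ₁) = 1.99·(0.4446/0.2250) = 3.933 km/s.

3.933 km/s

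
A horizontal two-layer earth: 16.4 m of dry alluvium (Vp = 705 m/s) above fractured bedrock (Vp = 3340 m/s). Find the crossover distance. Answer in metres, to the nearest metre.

x_cross = 2h·√((V₂+V₁)/(V₂−V₁)).
(V₂+V₁)/(V₂−V₁) = (3340+705)/(3340−705) = 1.5351; √ = 1.2390.
x_cross = 2·16.4·1.2390 = 40.64 m.

41 m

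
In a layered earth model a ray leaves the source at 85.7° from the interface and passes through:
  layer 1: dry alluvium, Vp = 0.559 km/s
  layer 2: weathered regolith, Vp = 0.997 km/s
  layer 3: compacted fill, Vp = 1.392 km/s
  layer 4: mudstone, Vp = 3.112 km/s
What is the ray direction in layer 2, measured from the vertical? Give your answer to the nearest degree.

8°

From the normal: θ₁ = 90° − 85.7° = 4.3°.
Snell's law across each interface conserves sin θ / V, so sin θ_2 = V_2·sin θ₁/V₁.
sin θ_2 = 0.997 × sin 4.3° / 0.559 = 0.1337.
θ_2 = arcsin 0.1337 = 7.69°.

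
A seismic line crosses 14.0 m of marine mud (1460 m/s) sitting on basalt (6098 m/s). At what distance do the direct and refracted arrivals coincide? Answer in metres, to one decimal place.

θ_c = arcsin(1460/6098) = 13.85°, so cos θ_c = 0.9709 and tᵢ = 2h cos θ_c/V₁ = 0.0186 s.
At crossover x/V₁ = x/V₂ + tᵢ ⇒ x = tᵢ/(1/V₁ − 1/V₂) = 0.01862/(6.8493e-04 − 1.6399e-04) = 35.74 m.

35.7 m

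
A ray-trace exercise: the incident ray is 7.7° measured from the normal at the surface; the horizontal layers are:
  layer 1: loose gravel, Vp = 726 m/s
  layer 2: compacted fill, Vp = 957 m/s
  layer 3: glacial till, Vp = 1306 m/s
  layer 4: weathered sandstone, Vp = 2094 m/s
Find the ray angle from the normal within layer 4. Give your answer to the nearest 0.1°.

Ray parameter p = sin 7.7° / 726 = 1.8455e-04 s/m.
sin θ_4 = p·V_4 = 1.8455e-04 × 2094 = 0.3865.
θ_4 = 22.73° from the vertical.

22.7°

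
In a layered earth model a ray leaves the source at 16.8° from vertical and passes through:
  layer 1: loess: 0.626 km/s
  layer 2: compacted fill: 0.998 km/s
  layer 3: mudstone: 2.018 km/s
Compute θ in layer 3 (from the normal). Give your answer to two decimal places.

Snell's law across each interface conserves sin θ / V, so sin θ_3 = V_3·sin θ₁/V₁.
sin θ_3 = 2.018 × sin 16.8° / 0.626 = 0.9317.
θ_3 = arcsin 0.9317 = 68.71°.

68.71°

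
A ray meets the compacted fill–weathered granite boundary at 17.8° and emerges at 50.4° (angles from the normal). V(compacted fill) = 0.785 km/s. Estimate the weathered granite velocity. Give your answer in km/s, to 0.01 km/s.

sin 17.8° = 0.3057; sin 50.4° = 0.7705.
V₂ = V₁·(sin θ₂/sin θ₁) = 0.785·(0.7705/0.3057) = 1.98 km/s.

1.98 km/s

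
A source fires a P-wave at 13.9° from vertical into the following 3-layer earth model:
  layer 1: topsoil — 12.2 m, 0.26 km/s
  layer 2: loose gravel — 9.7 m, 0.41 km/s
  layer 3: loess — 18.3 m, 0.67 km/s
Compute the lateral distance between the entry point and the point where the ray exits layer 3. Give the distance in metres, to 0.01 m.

p = sin θ₁/V₁ = sin 13.9°/0.26 = 9.2395e-01 s/km is conserved through the stack.
Layer 1: θ = 13.90°; offset = 12.2·tan 13.90° = 3.0192 m.
Layer 2: sin θ = p·0.41 = 0.3788 → θ = 22.26°; offset = 9.7·tan 22.26° = 3.9705 m.
Layer 3: sin θ = p·0.67 = 0.6190 → θ = 38.25°; offset = 18.3·tan 38.25° = 14.4249 m.
Summing the layer offsets gives 21.4145 m.

21.41 m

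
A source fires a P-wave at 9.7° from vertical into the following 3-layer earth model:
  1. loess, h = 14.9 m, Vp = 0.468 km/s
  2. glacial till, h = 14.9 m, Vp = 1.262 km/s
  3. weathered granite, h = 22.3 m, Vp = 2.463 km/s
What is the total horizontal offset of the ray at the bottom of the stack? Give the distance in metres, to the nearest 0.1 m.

Ray parameter p = sin 9.7° / 0.468 km/s = 3.6002e-01 s/km.
Layer 1: θ = 9.70°; offset = 14.9·tan 9.70° = 2.547 m.
Layer 2: sin θ = p·1.262 = 0.4543 → θ = 27.02°; offset = 14.9·tan 27.02° = 7.599 m.
Layer 3: sin θ = p·2.463 = 0.8867 → θ = 62.47°; offset = 22.3·tan 62.47° = 42.774 m.
Summing the layer offsets gives 52.921 m.

52.9 m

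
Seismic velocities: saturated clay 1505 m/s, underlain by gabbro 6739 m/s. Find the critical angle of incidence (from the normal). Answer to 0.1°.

12.9°

Critical incidence: sin θ_c = V₁/V₂ = 1505/6739 = 0.2233.
θ_c = arcsin 0.2233 = 12.90°.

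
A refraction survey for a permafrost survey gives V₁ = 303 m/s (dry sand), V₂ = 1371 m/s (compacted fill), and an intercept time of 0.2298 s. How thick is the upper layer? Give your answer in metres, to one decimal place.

θ_c = arcsin(303/1371) = 12.77°; cos θ_c = 0.9753.
tᵢ = 2h cos θ_c/V₁ ⇒ h = tᵢ·V₁/(2 cos θ_c) = 0.2298·303/(2·0.9753) = 35.70 m.

35.7 m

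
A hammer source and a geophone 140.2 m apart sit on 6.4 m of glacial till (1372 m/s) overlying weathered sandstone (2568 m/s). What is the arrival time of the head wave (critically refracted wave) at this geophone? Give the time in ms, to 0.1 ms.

θ_c = arcsin(V₁/V₂) = arcsin(1372/2568) = 32.29°, cos θ_c = 0.8453.
Intercept time tᵢ = 2h cos θ_c / V₁ = 2·6.4·0.8453/1372 = 0.00789 s.
t = x/V₂ + tᵢ = 140.2/2568 + 0.00789 = 0.06248 s.

62.5 ms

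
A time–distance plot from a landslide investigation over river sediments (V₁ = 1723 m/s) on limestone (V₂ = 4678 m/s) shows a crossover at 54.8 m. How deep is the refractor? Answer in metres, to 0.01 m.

18.62 m

x_cross = 2h·√((V₂+V₁)/(V₂−V₁)) → h = x_cross / (2·√((V₂+V₁)/(V₂−V₁))).
√((V₂+V₁)/(V₂−V₁)) = √((4678+1723)/(4678−1723)) = 1.4718.
h = 54.8 / (2·1.4718) = 18.62 m.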